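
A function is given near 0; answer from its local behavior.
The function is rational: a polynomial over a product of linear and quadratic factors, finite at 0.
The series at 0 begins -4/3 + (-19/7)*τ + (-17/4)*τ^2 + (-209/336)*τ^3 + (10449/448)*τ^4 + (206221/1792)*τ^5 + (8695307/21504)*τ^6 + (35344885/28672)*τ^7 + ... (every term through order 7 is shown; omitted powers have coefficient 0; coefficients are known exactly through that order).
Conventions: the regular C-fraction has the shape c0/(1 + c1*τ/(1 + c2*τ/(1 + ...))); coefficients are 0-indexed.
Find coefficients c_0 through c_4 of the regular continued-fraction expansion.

The regular C-fraction coefficients are [-4/3, -57/28, 125/266, -33698/7125, 2046794/902625].

Taylor coefficients (read off): a_0 = -4/3, a_1 = -19/7, a_2 = -17/4, a_3 = -209/336, a_4 = 10449/448.
c0 = a_0 = -4/3. Peel one level at a time: if S = 1 + c*τ/S' with S'(0) = 1, then c is the τ-coefficient of S and S' = c*τ/(S - 1).
S_1 = c0/f = 1 + (-57/28)*τ + (375/392)*τ^2 + ...; c1 = -57/28.
S_2 = c1*τ/(S_1 - 1) = 1 + (125/266)*τ + (2407/1083)*τ^2 + ...; c2 = 125/266.
S_3 = c2*τ/(S_2 - 1) = 1 + (-33698/7125)*τ + (1508164/140625)*τ^2 + ...; c3 = -33698/7125.
S_4 = c3*τ/(S_3 - 1) = 1 + (2046794/902625)*τ + ...; c4 = 2046794/902625.


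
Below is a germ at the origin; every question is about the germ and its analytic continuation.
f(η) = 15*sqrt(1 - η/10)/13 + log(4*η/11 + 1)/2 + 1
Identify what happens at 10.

The term (15/13)*sqrt(1 - η/(10)) has argument 1 - 10/(10) = 0 at 10: a square-root (algebraic, two-sheeted) branch point; the remaining terms are analytic or single-valued there.

The point is an algebraic (square-root) branch point.


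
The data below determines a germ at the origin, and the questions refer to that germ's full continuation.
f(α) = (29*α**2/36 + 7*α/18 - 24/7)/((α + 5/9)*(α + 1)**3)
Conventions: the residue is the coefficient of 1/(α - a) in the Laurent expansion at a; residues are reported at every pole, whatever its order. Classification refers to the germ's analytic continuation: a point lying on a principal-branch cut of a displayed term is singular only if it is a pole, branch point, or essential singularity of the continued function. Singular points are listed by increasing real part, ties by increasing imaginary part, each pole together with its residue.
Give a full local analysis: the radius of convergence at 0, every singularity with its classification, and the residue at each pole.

Denominator factor (α + 1)^3: pole of order 3 at -1, modulus 1.
Denominator factor (α + 5/9): pole of order 1 at -5/9, modulus 5/9.
The radius of convergence is the smallest modulus among the singular points: 5/9.
At the order-3 pole -1 set g(α) = (α - (-1))^3*f(α) = (29*α**2/36 + 7*α/18 - 24/7)/(α + 5/9).
Order-3 pole: residue = g''(a)/2; g''(-1) = 69319/896, so the residue is 69319/1792.
At the order-1 pole -5/9 set g(α) = (α - (-5/9))*f(α) = (29*α**2/36 + 7*α/18 - 24/7)/(α + 1)**3.
Simple pole: residue = g(a) at a = -5/9, which is -69319/1792.
List the singular points by increasing real part (a conjugate pair: the negative imaginary part first).

Radius of convergence at 0: 5/9.
At -1: a pole of order 3; residue 69319/1792.
At -5/9: a pole of order 1; residue -69319/1792.


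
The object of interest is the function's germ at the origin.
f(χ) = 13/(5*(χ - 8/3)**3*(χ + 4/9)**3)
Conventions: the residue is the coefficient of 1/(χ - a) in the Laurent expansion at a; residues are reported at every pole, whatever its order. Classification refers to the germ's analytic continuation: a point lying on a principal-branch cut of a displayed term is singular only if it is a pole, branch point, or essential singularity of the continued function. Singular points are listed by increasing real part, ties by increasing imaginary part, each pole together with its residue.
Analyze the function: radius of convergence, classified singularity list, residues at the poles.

Radius of convergence at 0: 4/9.
At -4/9: a pole of order 3; residue -2302911/43025920.
At 8/3: a pole of order 3; residue 2302911/43025920.

Denominator factor (χ + 4/9)^3: pole of order 3 at -4/9, modulus 4/9.
Denominator factor (χ - 8/3)^3: pole of order 3 at 8/3, modulus 8/3.
The radius of convergence is the smallest modulus among the singular points: 4/9.
At the order-3 pole -4/9 set g(χ) = (χ - (-4/9))^3*f(χ) = 13/(5*(χ - 8/3)**3).
Order-3 pole: residue = g''(a)/2; g''(-4/9) = -2302911/21512960, so the residue is -2302911/43025920.
At the order-3 pole 8/3 set g(χ) = (χ - (8/3))^3*f(χ) = 13/(5*(χ + 4/9)**3).
Order-3 pole: residue = g''(a)/2; g''(8/3) = 2302911/21512960, so the residue is 2302911/43025920.
List the singular points by increasing real part (a conjugate pair: the negative imaginary part first).


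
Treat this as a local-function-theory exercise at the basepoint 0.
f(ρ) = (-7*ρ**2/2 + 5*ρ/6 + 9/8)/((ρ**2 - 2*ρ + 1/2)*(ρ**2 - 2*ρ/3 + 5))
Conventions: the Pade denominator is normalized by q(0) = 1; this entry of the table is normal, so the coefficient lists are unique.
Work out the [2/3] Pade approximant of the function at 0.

The Pade approximant has numerator coefficients [9/20, 79529660/210807033, -921287871/702690110]; denominator coefficients [1, -4253782582/1054035165, 2587767181/1054035165, -19123184/17279265].

Taylor coefficients needed (expand at 0): a_0 = 9/20, a_1 = 329/150, a_2 = 28961/4500, a_3 = 355828/16875, a_4 = 72620879/1012500, a_5 = 1859046359/7593750.
Write the denominator as Q(ρ) = 1 + q1*ρ + q2*ρ^2 + q3*ρ^3. Requiring Q*f - P = O(ρ^6) with deg P <= 2 kills the coefficients of ρ^3..ρ^5 in Q*f:
  ρ^3: a_3 + q1*a_2 + q2*a_1 + q3*a_0 = 0, i.e. 355828/16875 + (28961/4500)*q1 + (329/150)*q2 + (9/20)*q3 = 0.
  ρ^4: a_4 + q1*a_3 + q2*a_2 + q3*a_1 = 0, i.e. 72620879/1012500 + (355828/16875)*q1 + (28961/4500)*q2 + (329/150)*q3 = 0.
  ρ^5: a_5 + q1*a_4 + q2*a_3 + q3*a_2 = 0, i.e. 1859046359/7593750 + (72620879/1012500)*q1 + (355828/16875)*q2 + (28961/4500)*q3 = 0.
Solving this linear system: q1 = -4253782582/1054035165, q2 = 2587767181/1054035165, q3 = -19123184/17279265.
The numerator is Q*f truncated at degree 2: P0 = a_0 = 9/20; P1 = a_1 + q1*a_0 = 79529660/210807033; P2 = a_2 + q1*a_1 + q2*a_0 = -921287871/702690110.


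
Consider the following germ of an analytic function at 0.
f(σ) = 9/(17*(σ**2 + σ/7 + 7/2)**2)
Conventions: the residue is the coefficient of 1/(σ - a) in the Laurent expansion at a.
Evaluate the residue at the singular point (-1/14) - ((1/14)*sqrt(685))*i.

The factor σ**2 + σ/7 + 7/2 splits as (σ - a)(σ - a') with a = (-1/14) - ((1/14)*sqrt(685))*i, a' = (-1/14) + ((1/14)*sqrt(685))*i. At the order-2 pole a set g(σ) = (σ - a)^2*f(σ) = [9/17] / (σ - a')^2.
Order-2 pole: residue = g'(a); g'((-1/14) - ((1/14)*sqrt(685))*i) = ((6174/7976825)*sqrt(685))*i, so the residue is ((6174/7976825)*sqrt(685))*i.

The residue is ((6174/7976825)*sqrt(685))*i.


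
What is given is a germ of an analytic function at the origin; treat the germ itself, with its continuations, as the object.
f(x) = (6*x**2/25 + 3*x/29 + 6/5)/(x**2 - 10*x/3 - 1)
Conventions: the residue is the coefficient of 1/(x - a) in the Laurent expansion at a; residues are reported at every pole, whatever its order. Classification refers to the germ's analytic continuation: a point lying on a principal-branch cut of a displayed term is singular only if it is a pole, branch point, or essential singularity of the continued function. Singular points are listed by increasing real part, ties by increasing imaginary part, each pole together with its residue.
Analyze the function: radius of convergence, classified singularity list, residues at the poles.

Radius of convergence at 0: -5/3 + (1/3)*sqrt(34).
At 5/3 - (1/3)*sqrt(34): a pole of order 1; residue 131/290 - (6407/49300)*sqrt(34).
At 5/3 + (1/3)*sqrt(34): a pole of order 1; residue 131/290 + (6407/49300)*sqrt(34).

Denominator factor (x**2 - 10*x/3 - 1): discriminant 136/9, real irrational roots 5/3 + (1/3)*sqrt(34) and 5/3 - (1/3)*sqrt(34); poles of order 1, moduli 5/3 + (1/3)*sqrt(34) and -5/3 + (1/3)*sqrt(34).
The radius of convergence is the smallest modulus among the singular points: -5/3 + (1/3)*sqrt(34).
The factor x**2 - 10*x/3 - 1 splits as (x - a)(x - a') with a = 5/3 - (1/3)*sqrt(34), a' = 5/3 + (1/3)*sqrt(34). At the order-1 pole a set g(x) = (x - a)*f(x) = [6*x**2/25 + 3*x/29 + 6/5] / (x - a').
Simple pole: residue = g(a) at a = 5/3 - (1/3)*sqrt(34), which is 131/290 - (6407/49300)*sqrt(34).
The factor x**2 - 10*x/3 - 1 splits as (x - a)(x - a') with a = 5/3 + (1/3)*sqrt(34), a' = 5/3 - (1/3)*sqrt(34). At the order-1 pole a set g(x) = (x - a)*f(x) = [6*x**2/25 + 3*x/29 + 6/5] / (x - a').
Simple pole: residue = g(a) at a = 5/3 + (1/3)*sqrt(34), which is 131/290 + (6407/49300)*sqrt(34).
List the singular points by increasing real part (a conjugate pair: the negative imaginary part first).


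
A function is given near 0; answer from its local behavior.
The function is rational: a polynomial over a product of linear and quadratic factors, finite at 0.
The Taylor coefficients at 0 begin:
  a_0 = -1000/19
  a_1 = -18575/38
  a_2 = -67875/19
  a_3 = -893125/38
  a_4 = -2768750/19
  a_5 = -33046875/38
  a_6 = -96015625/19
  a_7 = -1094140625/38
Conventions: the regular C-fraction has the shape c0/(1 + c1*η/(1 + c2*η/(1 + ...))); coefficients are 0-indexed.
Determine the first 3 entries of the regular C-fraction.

Taylor coefficients (read off): a_0 = -1000/19, a_1 = -18575/38, a_2 = -67875/19.
c0 = a_0 = -1000/19. Peel one level at a time: if S = 1 + c*η/S' with S'(0) = 1, then c is the η-coefficient of S and S' = c*η/(S - 1).
S_1 = c0/f = 1 + (-743/80)*η + (117649/6400)*η^2 + ...; c1 = -743/80.
S_2 = c1*η/(S_1 - 1) = 1 + (117649/59440)*η + ...; c2 = 117649/59440.

The regular C-fraction coefficients are [-1000/19, -743/80, 117649/59440].


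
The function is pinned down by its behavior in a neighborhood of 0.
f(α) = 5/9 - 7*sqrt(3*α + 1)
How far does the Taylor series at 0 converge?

Branch term (-7)*sqrt(1 - α/(-1/3)): its argument vanishes at α = -1/3, a square-root branch point, modulus 1/3.
The radius of convergence is the smallest modulus among the singular points: 1/3.

The radius of convergence is 1/3.


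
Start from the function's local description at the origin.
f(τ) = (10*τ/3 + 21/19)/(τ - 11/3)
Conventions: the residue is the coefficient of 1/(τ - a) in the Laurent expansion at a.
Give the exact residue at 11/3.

The residue is 2279/171.

At the order-1 pole 11/3 set g(τ) = (τ - (11/3))*f(τ) = 10*τ/3 + 21/19.
Simple pole: residue = g(a) at a = 11/3, which is 2279/171.


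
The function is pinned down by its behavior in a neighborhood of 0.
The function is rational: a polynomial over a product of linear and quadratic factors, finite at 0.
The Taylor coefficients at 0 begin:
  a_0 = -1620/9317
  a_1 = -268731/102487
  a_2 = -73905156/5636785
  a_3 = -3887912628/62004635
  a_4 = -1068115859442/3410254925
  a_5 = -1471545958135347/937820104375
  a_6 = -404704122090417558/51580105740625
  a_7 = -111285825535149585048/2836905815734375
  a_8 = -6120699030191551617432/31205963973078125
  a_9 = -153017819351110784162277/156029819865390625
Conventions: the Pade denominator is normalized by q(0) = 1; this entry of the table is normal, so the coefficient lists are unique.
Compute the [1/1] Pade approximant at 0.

Taylor coefficients needed (read off): a_0 = -1620/9317, a_1 = -268731/102487, a_2 = -73905156/5636785.
Write the denominator as Q(β) = 1 + q1*β. Requiring Q*f - P = O(β^3) with deg P <= 1 kills the coefficients of β^2..β^2 in Q*f:
  β^2: a_2 + q1*a_1 = 0, i.e. -73905156/5636785 + (-268731/102487)*q1 = 0.
Solving this linear system: q1 = -2737228/547415.
The numerator is Q*f truncated at degree 1: P0 = a_0 = -1620/9317; P1 = a_1 + q1*a_0 = -1787817771/1020053111.

The Pade approximant has numerator coefficients [-1620/9317, -1787817771/1020053111]; denominator coefficients [1, -2737228/547415].


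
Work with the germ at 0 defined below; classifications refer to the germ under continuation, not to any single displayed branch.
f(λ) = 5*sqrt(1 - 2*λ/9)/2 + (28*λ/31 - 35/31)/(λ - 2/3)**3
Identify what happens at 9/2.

The term (5/2)*sqrt(1 - λ/(9/2)) has argument 1 - 9/2/(9/2) = 0 at 9/2: a square-root (algebraic, two-sheeted) branch point; the remaining terms are analytic or single-valued there.

The point is an algebraic (square-root) branch point.


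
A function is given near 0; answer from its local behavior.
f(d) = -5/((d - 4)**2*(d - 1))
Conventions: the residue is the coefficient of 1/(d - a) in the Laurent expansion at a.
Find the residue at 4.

The residue is 5/9.

At the order-2 pole 4 set g(d) = (d - (4))^2*f(d) = -5/(d - 1).
Order-2 pole: residue = g'(a); g'(4) = 5/9, so the residue is 5/9.


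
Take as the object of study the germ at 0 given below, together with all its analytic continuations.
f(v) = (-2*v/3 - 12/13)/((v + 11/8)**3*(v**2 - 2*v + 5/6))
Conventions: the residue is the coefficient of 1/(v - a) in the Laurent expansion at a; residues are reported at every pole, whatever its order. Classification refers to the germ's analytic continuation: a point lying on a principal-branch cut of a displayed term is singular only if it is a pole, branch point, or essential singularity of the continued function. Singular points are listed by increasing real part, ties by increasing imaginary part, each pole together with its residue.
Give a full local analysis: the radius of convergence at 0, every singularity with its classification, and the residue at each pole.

Radius of convergence at 0: 1 - (1/6)*sqrt(6).
At -11/8: a pole of order 3; residue -1605043200/15092163463.
At 1 - (1/6)*sqrt(6): a pole of order 1; residue 802521600/15092163463 + (979292672/15092163463)*sqrt(6).
At 1 + (1/6)*sqrt(6): a pole of order 1; residue 802521600/15092163463 - (979292672/15092163463)*sqrt(6).


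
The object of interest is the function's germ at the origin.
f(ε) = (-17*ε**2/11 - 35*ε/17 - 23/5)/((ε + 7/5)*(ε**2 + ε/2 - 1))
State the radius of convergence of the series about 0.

The radius of convergence is -1/4 + (1/4)*sqrt(17).

Denominator factor (ε**2 + ε/2 - 1): discriminant 17/4, real irrational roots -1/4 + (1/4)*sqrt(17) and -1/4 - (1/4)*sqrt(17); poles of order 1, moduli -1/4 + (1/4)*sqrt(17) and 1/4 + (1/4)*sqrt(17).
Denominator factor (ε + 7/5): pole of order 1 at -7/5, modulus 7/5.
The radius of convergence is the smallest modulus among the singular points: -1/4 + (1/4)*sqrt(17).


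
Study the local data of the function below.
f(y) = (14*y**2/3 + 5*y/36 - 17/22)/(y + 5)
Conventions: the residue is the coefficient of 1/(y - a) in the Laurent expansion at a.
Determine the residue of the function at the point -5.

The residue is 45619/396.

At the order-1 pole -5 set g(y) = (y - (-5))*f(y) = 14*y**2/3 + 5*y/36 - 17/22.
Simple pole: residue = g(a) at a = -5, which is 45619/396.


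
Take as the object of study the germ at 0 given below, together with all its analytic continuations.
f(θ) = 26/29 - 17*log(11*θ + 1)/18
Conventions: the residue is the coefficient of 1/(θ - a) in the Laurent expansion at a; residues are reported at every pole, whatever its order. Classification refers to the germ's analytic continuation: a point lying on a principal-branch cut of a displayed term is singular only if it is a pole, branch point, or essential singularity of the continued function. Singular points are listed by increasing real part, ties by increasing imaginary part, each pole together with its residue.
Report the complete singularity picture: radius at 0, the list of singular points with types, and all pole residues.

Branch term (-17/18)*log(1 - θ/(-1/11)): its argument vanishes at θ = -1/11, a logarithmic branch point, modulus 1/11.
The radius of convergence is the smallest modulus among the singular points: 1/11.

Radius of convergence at 0: 1/11.
At -1/11: a logarithmic branch point.


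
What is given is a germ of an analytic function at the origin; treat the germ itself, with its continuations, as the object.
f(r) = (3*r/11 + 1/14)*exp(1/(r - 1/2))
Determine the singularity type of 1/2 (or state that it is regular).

The exponent 1/(r - (1/2)) has a pole at 1/2, so exp(1/(r - (1/2))) takes every nonzero value near it: an essential singularity (not a pole of any order).

The point is an essential singularity.


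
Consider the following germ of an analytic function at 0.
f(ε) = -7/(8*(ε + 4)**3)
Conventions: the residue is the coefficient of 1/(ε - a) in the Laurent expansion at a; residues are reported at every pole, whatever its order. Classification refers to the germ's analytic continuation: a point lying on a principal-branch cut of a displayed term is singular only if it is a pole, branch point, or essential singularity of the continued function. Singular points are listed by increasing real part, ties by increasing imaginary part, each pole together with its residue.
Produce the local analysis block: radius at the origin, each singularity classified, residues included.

Radius of convergence at 0: 4.
At -4: a pole of order 3; residue 0.

Denominator factor (ε + 4)^3: pole of order 3 at -4, modulus 4.
The radius of convergence is the smallest modulus among the singular points: 4.
At the order-3 pole -4 set g(ε) = (ε - (-4))^3*f(ε) = -7/8.
Order-3 pole: residue = g''(a)/2; g''(-4) = 0, so the residue is 0.


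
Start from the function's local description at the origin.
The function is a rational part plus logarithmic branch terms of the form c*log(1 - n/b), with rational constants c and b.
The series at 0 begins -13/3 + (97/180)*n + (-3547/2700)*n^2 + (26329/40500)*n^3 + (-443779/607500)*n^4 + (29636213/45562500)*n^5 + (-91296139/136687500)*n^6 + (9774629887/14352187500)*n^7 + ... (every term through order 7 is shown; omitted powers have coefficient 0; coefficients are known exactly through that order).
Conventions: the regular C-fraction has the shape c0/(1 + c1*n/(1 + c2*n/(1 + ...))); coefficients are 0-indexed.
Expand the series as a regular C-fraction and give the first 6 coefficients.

Taylor coefficients (read off): a_0 = -13/3, a_1 = 97/180, a_2 = -3547/2700, a_3 = 26329/40500, a_4 = -443779/607500, a_5 = 29636213/45562500.
c0 = a_0 = -13/3. Peel one level at a time: if S = 1 + c*n/S' with S'(0) = 1, then c is the n-coefficient of S and S' = c*n/(S - 1).
S_1 = c0/f = 1 + (97/780)*n + (-11669/40560)*n^2 + ...; c1 = 97/780.
S_2 = c1*n/(S_1 - 1) = 1 + (11669/5044)*n + (1114144/235225)*n^2 + ...; c2 = 11669/5044.
S_3 = c2*n/(S_2 - 1) = 1 + (-57935488/28297325)*n + (-9707644544/85103475625)*n^2 + ...; c3 = -57935488/28297325.
S_4 = c3*n/(S_3 - 1) = 1 + (-565890337/10156989325)*n + (9031473381/151527936125)*n^2 + ...; c4 = -565890337/10156989325.
S_5 = c4*n/(S_4 - 1) = 1 + (35047643127/32761230235)*n + ...; c5 = 35047643127/32761230235.

The regular C-fraction coefficients are [-13/3, 97/780, 11669/5044, -57935488/28297325, -565890337/10156989325, 35047643127/32761230235].


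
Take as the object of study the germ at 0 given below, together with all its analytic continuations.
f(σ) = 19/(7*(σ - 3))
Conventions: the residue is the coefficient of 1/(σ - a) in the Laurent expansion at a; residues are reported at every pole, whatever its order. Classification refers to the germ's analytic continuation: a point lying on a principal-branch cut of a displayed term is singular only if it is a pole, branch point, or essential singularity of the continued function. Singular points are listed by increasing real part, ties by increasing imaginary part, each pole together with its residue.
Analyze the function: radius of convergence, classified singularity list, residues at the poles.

Radius of convergence at 0: 3.
At 3: a pole of order 1; residue 19/7.

Denominator factor (σ - 3): pole of order 1 at 3, modulus 3.
The radius of convergence is the smallest modulus among the singular points: 3.
At the order-1 pole 3 set g(σ) = (σ - (3))*f(σ) = 19/7.
Simple pole: residue = g(a) at a = 3, which is 19/7.


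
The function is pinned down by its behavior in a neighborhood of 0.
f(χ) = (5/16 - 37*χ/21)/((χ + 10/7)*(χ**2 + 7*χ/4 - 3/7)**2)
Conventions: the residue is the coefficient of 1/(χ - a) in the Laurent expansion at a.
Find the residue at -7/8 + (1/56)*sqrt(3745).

The factor χ**2 + 7*χ/4 - 3/7 splits as (χ - a)(χ - a') with a = -7/8 + (1/56)*sqrt(3745), a' = -7/8 - (1/56)*sqrt(3745). At the order-2 pole a set g(χ) = (χ - a)^2*f(χ) = [(5/16 - 37*χ/21)/(χ + 10/7)] / (χ - a')^2.
Order-2 pole: residue = g'(a); g'(-7/8 + (1/56)*sqrt(3745)) = -326095/181656 + (1346563057/51994488600)*sqrt(3745), so the residue is -326095/181656 + (1346563057/51994488600)*sqrt(3745).

The residue is -326095/181656 + (1346563057/51994488600)*sqrt(3745).


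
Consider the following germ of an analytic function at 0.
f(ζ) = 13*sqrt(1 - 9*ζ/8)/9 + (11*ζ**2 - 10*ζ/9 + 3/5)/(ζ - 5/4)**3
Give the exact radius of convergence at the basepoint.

Denominator factor (ζ - 5/4)^3: pole of order 3 at 5/4, modulus 5/4.
Branch term (13/9)*sqrt(1 - ζ/(8/9)): its argument vanishes at ζ = 8/9, a square-root branch point, modulus 8/9.
The radius of convergence is the smallest modulus among the singular points: 8/9.

The radius of convergence is 8/9.


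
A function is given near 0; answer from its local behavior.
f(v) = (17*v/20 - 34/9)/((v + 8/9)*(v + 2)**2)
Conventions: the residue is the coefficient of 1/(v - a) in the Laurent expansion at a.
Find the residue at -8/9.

The residue is -459/125.

At the order-1 pole -8/9 set g(v) = (v - (-8/9))*f(v) = (17*v/20 - 34/9)/(v + 2)**2.
Simple pole: residue = g(a) at a = -8/9, which is -459/125.


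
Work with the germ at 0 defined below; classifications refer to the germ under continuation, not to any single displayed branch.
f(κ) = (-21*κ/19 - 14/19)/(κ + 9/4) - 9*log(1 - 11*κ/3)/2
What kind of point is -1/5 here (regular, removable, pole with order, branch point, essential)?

The point is a regular point.

Denominator factors: κ + 9/4 = 41/20 at κ = -1/5 — none vanishes.
Branch term log(1 - κ/(3/11)): argument at -1/5 is 26/15, nonzero, so -1/5 is not its branch point (a point on a principal cut is still regular for the continued germ).
So the germ continues analytically to -1/5.


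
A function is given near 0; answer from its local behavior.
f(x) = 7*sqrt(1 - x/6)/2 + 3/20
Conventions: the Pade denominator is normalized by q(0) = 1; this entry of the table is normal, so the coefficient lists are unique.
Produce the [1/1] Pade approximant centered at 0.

The Pade approximant has numerator coefficients [73/20, -71/160]; denominator coefficients [1, -1/24].

Taylor coefficients needed (expand at 0): a_0 = 73/20, a_1 = -7/24, a_2 = -7/576.
Write the denominator as Q(x) = 1 + q1*x. Requiring Q*f - P = O(x^3) with deg P <= 1 kills the coefficients of x^2..x^2 in Q*f:
  x^2: a_2 + q1*a_1 = 0, i.e. -7/576 + (-7/24)*q1 = 0.
Solving this linear system: q1 = -1/24.
The numerator is Q*f truncated at degree 1: P0 = a_0 = 73/20; P1 = a_1 + q1*a_0 = -71/160.


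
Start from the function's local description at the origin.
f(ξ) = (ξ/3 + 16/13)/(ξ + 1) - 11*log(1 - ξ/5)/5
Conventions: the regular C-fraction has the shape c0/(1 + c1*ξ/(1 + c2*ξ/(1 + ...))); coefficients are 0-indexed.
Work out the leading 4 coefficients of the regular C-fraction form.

Taylor coefficients (expand at 0): a_0 = 16/13, a_1 = -446/975, a_2 = 9179/9750, a_3 = -7244/8125.
c0 = a_0 = 16/13. Peel one level at a time: if S = 1 + c*ξ/S' with S'(0) = 1, then c is the ξ-coefficient of S and S' = c*ξ/(S - 1).
S_1 = c0/f = 1 + (223/600)*ξ + (-225641/360000)*ξ^2 + ...; c1 = 223/600.
S_2 = c1*ξ/(S_1 - 1) = 1 + (225641/133800)*ξ + (45484153/19891600)*ξ^2 + ...; c2 = 225641/133800.
S_3 = c2*ξ/(S_2 - 1) = 1 + (-10496343/7741222)*ξ + ...; c3 = -10496343/7741222.

The regular C-fraction coefficients are [16/13, 223/600, 225641/133800, -10496343/7741222].


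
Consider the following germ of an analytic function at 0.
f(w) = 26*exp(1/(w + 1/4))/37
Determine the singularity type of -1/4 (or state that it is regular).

The point is an essential singularity.

The exponent 1/(w - (-1/4)) has a pole at -1/4, so exp(1/(w - (-1/4))) takes every nonzero value near it: an essential singularity (not a pole of any order).


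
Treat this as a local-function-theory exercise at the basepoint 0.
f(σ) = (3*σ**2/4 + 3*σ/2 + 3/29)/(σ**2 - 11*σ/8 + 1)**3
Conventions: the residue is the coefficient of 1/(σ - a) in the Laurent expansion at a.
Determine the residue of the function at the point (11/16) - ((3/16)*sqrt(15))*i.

The factor σ**2 - 11*σ/8 + 1 splits as (σ - a)(σ - a') with a = (11/16) - ((3/16)*sqrt(15))*i, a' = (11/16) + ((3/16)*sqrt(15))*i. At the order-3 pole a set g(σ) = (σ - a)^3*f(σ) = [3*σ**2/4 + 3*σ/2 + 3/29] / (σ - a')^3.
Order-3 pole: residue = g''(a)/2; g''((11/16) - ((3/16)*sqrt(15))*i) = ((2053888/2642625)*sqrt(15))*i, so the residue is ((1026944/2642625)*sqrt(15))*i.

The residue is ((1026944/2642625)*sqrt(15))*i.


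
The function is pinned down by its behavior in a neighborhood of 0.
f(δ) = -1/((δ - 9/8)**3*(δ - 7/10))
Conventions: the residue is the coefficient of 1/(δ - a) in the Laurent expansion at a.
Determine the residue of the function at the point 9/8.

The residue is -64000/4913.

At the order-3 pole 9/8 set g(δ) = (δ - (9/8))^3*f(δ) = -1/(δ - 7/10).
Order-3 pole: residue = g''(a)/2; g''(9/8) = -128000/4913, so the residue is -64000/4913.


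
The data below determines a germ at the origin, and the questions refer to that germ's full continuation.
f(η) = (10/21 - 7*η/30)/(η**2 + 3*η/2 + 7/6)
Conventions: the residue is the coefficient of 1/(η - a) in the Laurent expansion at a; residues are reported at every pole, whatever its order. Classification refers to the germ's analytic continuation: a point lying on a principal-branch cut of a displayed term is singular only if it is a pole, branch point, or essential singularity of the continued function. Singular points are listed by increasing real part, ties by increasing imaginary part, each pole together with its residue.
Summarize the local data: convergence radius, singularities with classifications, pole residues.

Denominator factor (η**2 + 3*η/2 + 7/6): discriminant -29/12, complex-conjugate roots (-3/4) + ((1/12)*sqrt(87))*i and (-3/4) - ((1/12)*sqrt(87))*i; poles of order 1, moduli (1/6)*sqrt(42) and (1/6)*sqrt(42).
The radius of convergence is the smallest modulus among the singular points: (1/6)*sqrt(42).
The factor η**2 + 3*η/2 + 7/6 splits as (η - a)(η - a') with a = (-3/4) - ((1/12)*sqrt(87))*i, a' = (-3/4) + ((1/12)*sqrt(87))*i. At the order-1 pole a set g(η) = (η - a)*f(η) = [10/21 - 7*η/30] / (η - a').
Simple pole: residue = g(a) at a = (-3/4) - ((1/12)*sqrt(87))*i, which is (-7/60) + ((547/12180)*sqrt(87))*i.
The factor η**2 + 3*η/2 + 7/6 splits as (η - a)(η - a') with a = (-3/4) + ((1/12)*sqrt(87))*i, a' = (-3/4) - ((1/12)*sqrt(87))*i. At the order-1 pole a set g(η) = (η - a)*f(η) = [10/21 - 7*η/30] / (η - a').
Simple pole: residue = g(a) at a = (-3/4) + ((1/12)*sqrt(87))*i, which is (-7/60) - ((547/12180)*sqrt(87))*i.
List the singular points by increasing real part (a conjugate pair: the negative imaginary part first).

Radius of convergence at 0: (1/6)*sqrt(42).
At (-3/4) - ((1/12)*sqrt(87))*i: a pole of order 1; residue (-7/60) + ((547/12180)*sqrt(87))*i.
At (-3/4) + ((1/12)*sqrt(87))*i: a pole of order 1; residue (-7/60) - ((547/12180)*sqrt(87))*i.


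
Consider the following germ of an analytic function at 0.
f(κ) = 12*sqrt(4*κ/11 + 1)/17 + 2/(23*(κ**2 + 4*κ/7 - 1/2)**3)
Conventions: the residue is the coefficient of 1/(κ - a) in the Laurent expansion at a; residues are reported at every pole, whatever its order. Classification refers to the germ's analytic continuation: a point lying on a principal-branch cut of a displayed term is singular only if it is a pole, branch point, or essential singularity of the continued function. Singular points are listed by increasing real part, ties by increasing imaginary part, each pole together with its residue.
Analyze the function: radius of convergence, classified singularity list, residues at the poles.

Denominator factor (κ**2 + 4*κ/7 - 1/2)^3: discriminant 114/49, real irrational roots -2/7 + (1/14)*sqrt(114) and -2/7 - (1/14)*sqrt(114); poles of order 3, moduli -2/7 + (1/14)*sqrt(114) and 2/7 + (1/14)*sqrt(114).
Branch term (12/17)*sqrt(1 - κ/(-11/4)): its argument vanishes at κ = -11/4, a square-root branch point, modulus 11/4.
The radius of convergence is the smallest modulus among the singular points: -2/7 + (1/14)*sqrt(114).
The branch term is analytic at -2/7 - (1/14)*sqrt(114) and contributes nothing to the residue; only the rational part matters.
The factor κ**2 + 4*κ/7 - 1/2 splits as (κ - a)(κ - a') with a = -2/7 - (1/14)*sqrt(114), a' = -2/7 + (1/14)*sqrt(114). At the order-3 pole a set g(κ) = (κ - a)^3*(rational part) = [2/23] / (κ - a')^3.
Order-3 pole: residue = g''(a)/2; g''(-2/7 - (1/14)*sqrt(114)) = -(16807/1419813)*sqrt(114), so the residue is -(16807/2839626)*sqrt(114).
The branch term is analytic at -2/7 + (1/14)*sqrt(114) and contributes nothing to the residue; only the rational part matters.
The factor κ**2 + 4*κ/7 - 1/2 splits as (κ - a)(κ - a') with a = -2/7 + (1/14)*sqrt(114), a' = -2/7 - (1/14)*sqrt(114). At the order-3 pole a set g(κ) = (κ - a)^3*(rational part) = [2/23] / (κ - a')^3.
Order-3 pole: residue = g''(a)/2; g''(-2/7 + (1/14)*sqrt(114)) = (16807/1419813)*sqrt(114), so the residue is (16807/2839626)*sqrt(114).
List the singular points by increasing real part (a conjugate pair: the negative imaginary part first).

Radius of convergence at 0: -2/7 + (1/14)*sqrt(114).
At -11/4: an algebraic (square-root) branch point.
At -2/7 - (1/14)*sqrt(114): a pole of order 3; residue -(16807/2839626)*sqrt(114).
At -2/7 + (1/14)*sqrt(114): a pole of order 3; residue (16807/2839626)*sqrt(114).


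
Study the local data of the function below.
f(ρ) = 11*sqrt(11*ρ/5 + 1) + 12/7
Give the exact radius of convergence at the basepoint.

The radius of convergence is 5/11.

Branch term (11)*sqrt(1 - ρ/(-5/11)): its argument vanishes at ρ = -5/11, a square-root branch point, modulus 5/11.
The radius of convergence is the smallest modulus among the singular points: 5/11.


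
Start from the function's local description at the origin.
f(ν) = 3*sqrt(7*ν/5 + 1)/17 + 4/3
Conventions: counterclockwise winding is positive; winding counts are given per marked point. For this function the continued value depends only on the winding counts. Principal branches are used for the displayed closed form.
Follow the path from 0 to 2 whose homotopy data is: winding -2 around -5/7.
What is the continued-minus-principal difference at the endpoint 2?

The rational part is single-valued and drops out of the difference; each branch term changes only by its own monodromy.
(3/17)*sqrt(1 - ν/(-5/7)): winding -2 is even, the square root returns to the same sheet, contribution 0.
Summing the contributions at ν = 2 gives 0.

Continued minus principal equals 0.


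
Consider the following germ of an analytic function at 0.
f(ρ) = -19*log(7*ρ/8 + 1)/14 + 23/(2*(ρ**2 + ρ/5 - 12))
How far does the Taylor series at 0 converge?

The radius of convergence is 8/7.

Denominator factor (ρ**2 + ρ/5 - 12): discriminant 1201/25, real irrational roots -1/10 + (1/10)*sqrt(1201) and -1/10 - (1/10)*sqrt(1201); poles of order 1, moduli -1/10 + (1/10)*sqrt(1201) and 1/10 + (1/10)*sqrt(1201).
Branch term (-19/14)*log(1 - ρ/(-8/7)): its argument vanishes at ρ = -8/7, a logarithmic branch point, modulus 8/7.
The radius of convergence is the smallest modulus among the singular points: 8/7.


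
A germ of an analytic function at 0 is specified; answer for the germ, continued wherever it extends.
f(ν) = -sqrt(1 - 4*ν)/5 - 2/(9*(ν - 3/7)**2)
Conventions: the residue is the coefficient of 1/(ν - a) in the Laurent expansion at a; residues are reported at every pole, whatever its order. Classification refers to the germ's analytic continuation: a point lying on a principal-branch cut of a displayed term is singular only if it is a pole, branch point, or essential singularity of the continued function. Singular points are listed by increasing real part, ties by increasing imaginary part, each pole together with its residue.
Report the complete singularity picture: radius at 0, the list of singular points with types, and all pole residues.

Denominator factor (ν - 3/7)^2: pole of order 2 at 3/7, modulus 3/7.
Branch term (-1/5)*sqrt(1 - ν/(1/4)): its argument vanishes at ν = 1/4, a square-root branch point, modulus 1/4.
The radius of convergence is the smallest modulus among the singular points: 1/4.
The branch term is analytic at 3/7 and contributes nothing to the residue; only the rational part matters.
At the order-2 pole 3/7 set g(ν) = (ν - (3/7))^2*(rational part) = -2/9.
Order-2 pole: residue = g'(a); g'(3/7) = 0, so the residue is 0.
List the singular points by increasing real part (a conjugate pair: the negative imaginary part first).

Radius of convergence at 0: 1/4.
At 1/4: an algebraic (square-root) branch point.
At 3/7: a pole of order 2; residue 0.


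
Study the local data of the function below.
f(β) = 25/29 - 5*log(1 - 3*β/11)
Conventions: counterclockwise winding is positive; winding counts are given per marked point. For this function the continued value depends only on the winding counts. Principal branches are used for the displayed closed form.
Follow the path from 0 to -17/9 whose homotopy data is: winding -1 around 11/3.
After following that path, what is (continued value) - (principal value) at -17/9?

The rational part is single-valued and drops out of the difference; each branch term changes only by its own monodromy.
(-5)*log(1 - β/(11/3)): each positive loop around 11/3 adds 2*pi*i to the log, so winding -1 contributes (-5)*(-1)*2*pi*i = (10)*pi*i.
Summing the contributions at β = -17/9 gives (10)*pi*i.

Continued minus principal equals (10)*pi*i.


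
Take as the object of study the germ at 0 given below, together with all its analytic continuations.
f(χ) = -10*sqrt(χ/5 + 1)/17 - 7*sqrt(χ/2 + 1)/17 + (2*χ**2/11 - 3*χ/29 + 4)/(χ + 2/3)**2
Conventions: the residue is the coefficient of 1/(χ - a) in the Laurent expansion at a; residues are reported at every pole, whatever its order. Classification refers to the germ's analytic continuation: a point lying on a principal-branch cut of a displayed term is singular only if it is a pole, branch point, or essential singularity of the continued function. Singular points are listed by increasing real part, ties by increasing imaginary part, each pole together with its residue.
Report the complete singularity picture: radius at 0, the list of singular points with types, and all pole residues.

Radius of convergence at 0: 2/3.
At -5: an algebraic (square-root) branch point.
At -2: an algebraic (square-root) branch point.
At -2/3: a pole of order 2; residue -331/957.

Denominator factor (χ + 2/3)^2: pole of order 2 at -2/3, modulus 2/3.
Branch term (-10/17)*sqrt(1 - χ/(-5)): its argument vanishes at χ = -5, a square-root branch point, modulus 5.
Branch term (-7/17)*sqrt(1 - χ/(-2)): its argument vanishes at χ = -2, a square-root branch point, modulus 2.
The radius of convergence is the smallest modulus among the singular points: 2/3.
The branch terms are analytic at -2/3 and contribute nothing to the residue; only the rational part matters.
At the order-2 pole -2/3 set g(χ) = (χ - (-2/3))^2*(rational part) = 2*χ**2/11 - 3*χ/29 + 4.
Order-2 pole: residue = g'(a); g'(-2/3) = -331/957, so the residue is -331/957.
List the singular points by increasing real part (a conjugate pair: the negative imaginary part first).


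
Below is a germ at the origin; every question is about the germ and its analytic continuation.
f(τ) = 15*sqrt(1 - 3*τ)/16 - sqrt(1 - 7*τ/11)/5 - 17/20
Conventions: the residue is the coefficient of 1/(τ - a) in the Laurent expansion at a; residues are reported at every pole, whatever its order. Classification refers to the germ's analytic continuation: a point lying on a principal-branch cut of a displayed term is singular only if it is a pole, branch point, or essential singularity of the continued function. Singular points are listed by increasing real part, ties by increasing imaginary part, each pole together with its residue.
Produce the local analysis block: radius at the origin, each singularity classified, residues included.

Branch term (-1/5)*sqrt(1 - τ/(11/7)): its argument vanishes at τ = 11/7, a square-root branch point, modulus 11/7.
Branch term (15/16)*sqrt(1 - τ/(1/3)): its argument vanishes at τ = 1/3, a square-root branch point, modulus 1/3.
The radius of convergence is the smallest modulus among the singular points: 1/3.
List the singular points by increasing real part (a conjugate pair: the negative imaginary part first).

Radius of convergence at 0: 1/3.
At 1/3: an algebraic (square-root) branch point.
At 11/7: an algebraic (square-root) branch point.


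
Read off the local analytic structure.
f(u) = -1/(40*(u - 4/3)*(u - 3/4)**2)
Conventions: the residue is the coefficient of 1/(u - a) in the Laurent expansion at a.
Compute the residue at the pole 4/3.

The residue is -18/245.

At the order-1 pole 4/3 set g(u) = (u - (4/3))*f(u) = -1/(40*(u - 3/4)**2).
Simple pole: residue = g(a) at a = 4/3, which is -18/245.


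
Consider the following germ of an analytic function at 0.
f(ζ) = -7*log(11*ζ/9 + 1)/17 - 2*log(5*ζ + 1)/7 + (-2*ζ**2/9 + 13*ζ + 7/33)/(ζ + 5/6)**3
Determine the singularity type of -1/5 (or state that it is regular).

The term (-2/7)*log(1 - ζ/(-1/5)) has argument 1 - -1/5/(-1/5) = 0 at -1/5: a logarithmic (infinitely-sheeted) branch point; the remaining terms are analytic or single-valued there.

The point is a logarithmic branch point.


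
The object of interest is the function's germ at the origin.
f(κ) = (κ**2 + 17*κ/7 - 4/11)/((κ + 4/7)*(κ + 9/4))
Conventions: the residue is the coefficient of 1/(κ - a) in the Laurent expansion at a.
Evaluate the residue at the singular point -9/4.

At the order-1 pole -9/4 set g(κ) = (κ - (-9/4))*f(κ) = (κ**2 + 17*κ/7 - 4/11)/(κ + 4/7).
Simple pole: residue = g(a) at a = -9/4, which is 943/2068.

The residue is 943/2068.


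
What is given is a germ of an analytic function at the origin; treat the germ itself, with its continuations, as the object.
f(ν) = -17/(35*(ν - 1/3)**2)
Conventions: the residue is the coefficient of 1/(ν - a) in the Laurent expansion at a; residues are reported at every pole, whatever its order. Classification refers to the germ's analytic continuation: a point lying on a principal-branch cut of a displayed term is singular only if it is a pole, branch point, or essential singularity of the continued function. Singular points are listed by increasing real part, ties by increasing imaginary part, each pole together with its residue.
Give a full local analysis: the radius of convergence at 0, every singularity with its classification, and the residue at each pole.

Denominator factor (ν - 1/3)^2: pole of order 2 at 1/3, modulus 1/3.
The radius of convergence is the smallest modulus among the singular points: 1/3.
At the order-2 pole 1/3 set g(ν) = (ν - (1/3))^2*f(ν) = -17/35.
Order-2 pole: residue = g'(a); g'(1/3) = 0, so the residue is 0.

Radius of convergence at 0: 1/3.
At 1/3: a pole of order 2; residue 0.


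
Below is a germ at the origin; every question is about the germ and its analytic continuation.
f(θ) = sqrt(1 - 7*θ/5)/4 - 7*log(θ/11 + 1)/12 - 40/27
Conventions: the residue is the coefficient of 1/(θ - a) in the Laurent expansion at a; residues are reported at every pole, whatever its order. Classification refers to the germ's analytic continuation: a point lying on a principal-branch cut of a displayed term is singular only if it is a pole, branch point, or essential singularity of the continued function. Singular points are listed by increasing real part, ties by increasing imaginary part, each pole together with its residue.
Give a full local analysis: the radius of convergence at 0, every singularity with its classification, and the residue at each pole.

Radius of convergence at 0: 5/7.
At -11: a logarithmic branch point.
At 5/7: an algebraic (square-root) branch point.

Branch term (1/4)*sqrt(1 - θ/(5/7)): its argument vanishes at θ = 5/7, a square-root branch point, modulus 5/7.
Branch term (-7/12)*log(1 - θ/(-11)): its argument vanishes at θ = -11, a logarithmic branch point, modulus 11.
The radius of convergence is the smallest modulus among the singular points: 5/7.
List the singular points by increasing real part (a conjugate pair: the negative imaginary part first).
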